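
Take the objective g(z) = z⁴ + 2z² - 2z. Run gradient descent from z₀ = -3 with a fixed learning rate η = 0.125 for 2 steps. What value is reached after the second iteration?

g′(z) = 4z³ + 4z - 2
Step 1: g′(-3) = -122; z₁ = -3 − 0.125·(-122) = 12.25
Step 2: g′(12.25) = 7400.0625; z₂ = 12.25 − 0.125·7400.0625 = -912.7578125

-912.7578125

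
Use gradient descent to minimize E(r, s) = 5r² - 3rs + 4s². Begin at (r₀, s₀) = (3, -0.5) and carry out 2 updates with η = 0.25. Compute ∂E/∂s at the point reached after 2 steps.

∇E = (10r - 3s, -3r + 8s)
Step 1: at (3, -0.5), ∇E = (31.5, -13) → (3, -0.5) − 0.25·(31.5, -13) = (-4.875, 2.75)
Step 2: at (-4.875, 2.75), ∇E = (-57, 36.625) → (-4.875, 2.75) − 0.25·(-57, 36.625) = (9.375, -6.40625)
∂E/∂s at (9.375, -6.40625) = -79.375

-79.375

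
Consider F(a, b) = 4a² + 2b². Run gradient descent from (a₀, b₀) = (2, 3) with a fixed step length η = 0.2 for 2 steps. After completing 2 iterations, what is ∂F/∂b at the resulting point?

∇F = (8a, 4b)
Step 1: at (2, 3), ∇F = (16, 12) → (2, 3) − 0.2·(16, 12) = (-1.2, 0.6)
Step 2: at (-1.2, 0.6), ∇F = (-9.6, 2.4) → (-1.2, 0.6) − 0.2·(-9.6, 2.4) = (0.72, 0.12)
∂F/∂b at (0.72, 0.12) = 0.48

0.48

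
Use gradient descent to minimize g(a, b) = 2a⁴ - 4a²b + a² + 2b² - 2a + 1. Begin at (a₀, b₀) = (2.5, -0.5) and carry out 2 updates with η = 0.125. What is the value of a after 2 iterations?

∇g = (8a³ - 8ab + 2a - 2, -4a² + 4b)
Step 1: at (2.5, -0.5), ∇g = (138, -27) → (2.5, -0.5) − 0.125·(138, -27) = (-14.75, 2.875)
Step 2: at (-14.75, 2.875), ∇g = (-25364.625, -858.75) → (-14.75, 2.875) − 0.125·(-25364.625, -858.75) = (3155.828125, 110.21875)
a = 3155.828125

3155.828125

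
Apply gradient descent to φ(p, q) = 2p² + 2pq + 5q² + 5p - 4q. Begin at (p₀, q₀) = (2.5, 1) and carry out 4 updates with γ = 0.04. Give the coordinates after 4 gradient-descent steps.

(0.49304192, 0.25246976)

∇φ = (4p + 2q + 5, 2p + 10q - 4)
Step 1: at (2.5, 1), ∇φ = (17, 11) → (2.5, 1) − 0.04·(17, 11) = (1.82, 0.56)
Step 2: at (1.82, 0.56), ∇φ = (13.4, 5.24) → (1.82, 0.56) − 0.04·(13.4, 5.24) = (1.284, 0.3504)
Step 3: at (1.284, 0.3504), ∇φ = (10.8368, 2.072) → (1.284, 0.3504) − 0.04·(10.8368, 2.072) = (0.850528, 0.26752)
Step 4: at (0.850528, 0.26752), ∇φ = (8.937152, 0.376256) → (0.850528, 0.26752) − 0.04·(8.937152, 0.376256) = (0.49304192, 0.25246976)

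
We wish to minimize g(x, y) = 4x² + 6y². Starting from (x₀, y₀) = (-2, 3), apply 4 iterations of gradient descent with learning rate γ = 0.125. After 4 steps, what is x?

∇g = (8x, 12y)
Step 1: at (-2, 3), ∇g = (-16, 36) → (-2, 3) − 0.125·(-16, 36) = (0, -1.5)
Step 2: at (0, -1.5), ∇g = (0, -18) → (0, -1.5) − 0.125·(0, -18) = (0, 0.75)
Step 3: at (0, 0.75), ∇g = (0, 9) → (0, 0.75) − 0.125·(0, 9) = (0, -0.375)
Step 4: at (0, -0.375), ∇g = (0, -4.5) → (0, -0.375) − 0.125·(0, -4.5) = (0, 0.1875)
x = 0

0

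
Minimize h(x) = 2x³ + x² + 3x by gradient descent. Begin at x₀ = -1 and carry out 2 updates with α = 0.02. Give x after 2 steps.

-1.310352

h′(x) = 6x² + 2x + 3
Step 1: h′(-1) = 7; x₁ = -1 − 0.02·7 = -1.14
Step 2: h′(-1.14) = 8.5176; x₂ = -1.14 − 0.02·8.5176 = -1.310352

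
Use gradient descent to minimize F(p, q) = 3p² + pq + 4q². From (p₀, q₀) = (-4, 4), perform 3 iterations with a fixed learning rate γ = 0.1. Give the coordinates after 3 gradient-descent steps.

(-0.412, 0.18)

∇F = (6p + q, p + 8q)
Step 1: at (-4, 4), ∇F = (-20, 28) → (-4, 4) − 0.1·(-20, 28) = (-2, 1.2)
Step 2: at (-2, 1.2), ∇F = (-10.8, 7.6) → (-2, 1.2) − 0.1·(-10.8, 7.6) = (-0.92, 0.44)
Step 3: at (-0.92, 0.44), ∇F = (-5.08, 2.6) → (-0.92, 0.44) − 0.1·(-5.08, 2.6) = (-0.412, 0.18)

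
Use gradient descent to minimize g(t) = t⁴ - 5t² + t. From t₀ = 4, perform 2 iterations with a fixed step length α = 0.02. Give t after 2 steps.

-0.42485568

g′(t) = 4t³ - 10t + 1
Step 1: g′(4) = 217; t₁ = 4 − 0.02·217 = -0.34
Step 2: g′(-0.34) = 4.242784; t₂ = -0.34 − 0.02·4.242784 = -0.42485568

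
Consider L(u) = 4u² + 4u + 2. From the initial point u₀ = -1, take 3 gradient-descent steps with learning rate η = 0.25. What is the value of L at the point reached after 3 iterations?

2

L′(u) = 8u + 4
u₁ = -1 − 0.25·(-4) = 0
u₂ = 0 − 0.25·4 = -1
u₃ = -1 − 0.25·(-4) = 0
L(0) = 2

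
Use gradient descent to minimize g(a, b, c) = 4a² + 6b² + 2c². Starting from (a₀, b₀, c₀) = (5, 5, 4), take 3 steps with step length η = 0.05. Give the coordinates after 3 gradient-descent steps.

(1.08, 0.32, 2.048)

∇g = (8a, 12b, 4c)
Step 1: at (5, 5, 4), ∇g = (40, 60, 16) → (5, 5, 4) − 0.05·(40, 60, 16) = (3, 2, 3.2)
Step 2: at (3, 2, 3.2), ∇g = (24, 24, 12.8) → (3, 2, 3.2) − 0.05·(24, 24, 12.8) = (1.8, 0.8, 2.56)
Step 3: at (1.8, 0.8, 2.56), ∇g = (14.4, 9.6, 10.24) → (1.8, 0.8, 2.56) − 0.05·(14.4, 9.6, 10.24) = (1.08, 0.32, 2.048)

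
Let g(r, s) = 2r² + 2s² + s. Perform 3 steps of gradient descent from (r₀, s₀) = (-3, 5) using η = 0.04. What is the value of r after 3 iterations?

-1.778112

∇g = (4r, 4s + 1)
Step 1: at (-3, 5), ∇g = (-12, 21) → (-3, 5) − 0.04·(-12, 21) = (-2.52, 4.16)
Step 2: at (-2.52, 4.16), ∇g = (-10.08, 17.64) → (-2.52, 4.16) − 0.04·(-10.08, 17.64) = (-2.1168, 3.4544)
Step 3: at (-2.1168, 3.4544), ∇g = (-8.4672, 14.8176) → (-2.1168, 3.4544) − 0.04·(-8.4672, 14.8176) = (-1.778112, 2.861696)
r = -1.778112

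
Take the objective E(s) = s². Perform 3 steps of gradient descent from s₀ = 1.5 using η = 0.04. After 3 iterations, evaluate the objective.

1.364298753024

E′(s) = 2s
Step 1: E′(1.5) = 3; s₁ = 1.5 − 0.04·3 = 1.38
Step 2: E′(1.38) = 2.76; s₂ = 1.38 − 0.04·2.76 = 1.2696
Step 3: E′(1.2696) = 2.5392; s₃ = 1.2696 − 0.04·2.5392 = 1.168032
E(1.168032) = 1.364298753024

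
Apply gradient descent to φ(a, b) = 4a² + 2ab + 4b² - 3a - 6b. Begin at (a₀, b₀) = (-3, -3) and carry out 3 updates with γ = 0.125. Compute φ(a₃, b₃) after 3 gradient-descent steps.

-2.370849609375

∇φ = (8a + 2b - 3, 2a + 8b - 6)
(a₁, b₁) = (-3, -3) − 0.125·(-33, -36) = (1.125, 1.5)
(a₂, b₂) = (1.125, 1.5) − 0.125·(9, 8.25) = (0, 0.46875)
(a₃, b₃) = (0, 0.46875) − 0.125·(-2.0625, -2.25) = (0.2578125, 0.75)
φ(0.2578125, 0.75) = -2.370849609375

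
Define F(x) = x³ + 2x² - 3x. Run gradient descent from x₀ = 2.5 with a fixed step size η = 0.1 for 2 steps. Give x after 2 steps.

F′(x) = 3x² + 4x - 3
Step 1: F′(2.5) = 25.75; x₁ = 2.5 − 0.1·25.75 = -0.075
Step 2: F′(-0.075) = -3.283125; x₂ = -0.075 − 0.1·(-3.283125) = 0.2533125

0.2533125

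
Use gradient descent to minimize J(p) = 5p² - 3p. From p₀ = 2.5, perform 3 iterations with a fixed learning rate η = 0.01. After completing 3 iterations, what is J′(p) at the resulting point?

J′(p) = 10p - 3
p₁ = 2.5 − 0.01·22 = 2.28
p₂ = 2.28 − 0.01·19.8 = 2.082
p₃ = 2.082 − 0.01·17.82 = 1.9038
J′(p) at (1.9038) = 16.038

16.038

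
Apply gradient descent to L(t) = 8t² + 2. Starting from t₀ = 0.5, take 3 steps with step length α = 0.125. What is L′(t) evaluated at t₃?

L′(t) = 16t
Step 1: L′(0.5) = 8; t₁ = 0.5 − 0.125·8 = -0.5
Step 2: L′(-0.5) = -8; t₂ = -0.5 − 0.125·(-8) = 0.5
Step 3: L′(0.5) = 8; t₃ = 0.5 − 0.125·8 = -0.5
L′(t) at (-0.5) = -8

-8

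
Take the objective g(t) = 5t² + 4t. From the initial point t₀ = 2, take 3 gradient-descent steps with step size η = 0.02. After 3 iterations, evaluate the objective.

6.7497472

g′(t) = 10t + 4
Step 1: g′(2) = 24; t₁ = 2 − 0.02·24 = 1.52
Step 2: g′(1.52) = 19.2; t₂ = 1.52 − 0.02·19.2 = 1.136
Step 3: g′(1.136) = 15.36; t₃ = 1.136 − 0.02·15.36 = 0.8288
g(0.8288) = 6.7497472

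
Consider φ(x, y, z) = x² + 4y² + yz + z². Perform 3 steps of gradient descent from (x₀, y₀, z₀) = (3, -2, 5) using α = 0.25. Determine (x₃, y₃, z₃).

(0.375, 1.171875, 1.03125)

∇φ = (2x, 8y + z, y + 2z)
(x₁, y₁, z₁) = (3, -2, 5) − 0.25·(6, -11, 8) = (1.5, 0.75, 3)
(x₂, y₂, z₂) = (1.5, 0.75, 3) − 0.25·(3, 9, 6.75) = (0.75, -1.5, 1.3125)
(x₃, y₃, z₃) = (0.75, -1.5, 1.3125) − 0.25·(1.5, -10.6875, 1.125) = (0.375, 1.171875, 1.03125)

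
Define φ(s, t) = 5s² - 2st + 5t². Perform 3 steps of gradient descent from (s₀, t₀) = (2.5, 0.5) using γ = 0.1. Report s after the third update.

0.004

∇φ = (10s - 2t, -2s + 10t)
Step 1: at (2.5, 0.5), ∇φ = (24, 0) → (2.5, 0.5) − 0.1·(24, 0) = (0.1, 0.5)
Step 2: at (0.1, 0.5), ∇φ = (0, 4.8) → (0.1, 0.5) − 0.1·(0, 4.8) = (0.1, 0.02)
Step 3: at (0.1, 0.02), ∇φ = (0.96, 0) → (0.1, 0.02) − 0.1·(0.96, 0) = (0.004, 0.02)
s = 0.004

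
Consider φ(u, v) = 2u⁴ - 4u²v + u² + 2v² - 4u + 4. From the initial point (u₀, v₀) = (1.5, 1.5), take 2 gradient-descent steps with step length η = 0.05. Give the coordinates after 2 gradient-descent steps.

(1.3836, 1.562)

∇φ = (8u³ - 8uv + 2u - 4, -4u² + 4v)
Step 1: at (1.5, 1.5), ∇φ = (8, -3) → (1.5, 1.5) − 0.05·(8, -3) = (1.1, 1.65)
Step 2: at (1.1, 1.65), ∇φ = (-5.672, 1.76) → (1.1, 1.65) − 0.05·(-5.672, 1.76) = (1.3836, 1.562)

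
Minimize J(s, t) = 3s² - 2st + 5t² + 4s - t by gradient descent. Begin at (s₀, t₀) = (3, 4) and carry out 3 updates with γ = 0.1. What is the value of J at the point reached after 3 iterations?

-0.538704

∇J = (6s - 2t + 4, -2s + 10t - 1)
(s₁, t₁) = (3, 4) − 0.1·(14, 33) = (1.6, 0.7)
(s₂, t₂) = (1.6, 0.7) − 0.1·(12.2, 2.8) = (0.38, 0.42)
(s₃, t₃) = (0.38, 0.42) − 0.1·(5.44, 2.44) = (-0.164, 0.176)
J(-0.164, 0.176) = -0.538704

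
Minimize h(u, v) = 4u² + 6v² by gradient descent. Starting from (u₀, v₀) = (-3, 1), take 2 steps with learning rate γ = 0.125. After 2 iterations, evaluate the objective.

∇h = (8u, 12v)
Step 1: at (-3, 1), ∇h = (-24, 12) → (-3, 1) − 0.125·(-24, 12) = (0, -0.5)
Step 2: at (0, -0.5), ∇h = (0, -6) → (0, -0.5) − 0.125·(0, -6) = (0, 0.25)
h(0, 0.25) = 0.375

0.375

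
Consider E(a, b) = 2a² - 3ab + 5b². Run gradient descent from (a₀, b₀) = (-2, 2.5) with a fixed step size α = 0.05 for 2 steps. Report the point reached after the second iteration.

∇E = (4a - 3b, -3a + 10b)
Step 1: at (-2, 2.5), ∇E = (-15.5, 31) → (-2, 2.5) − 0.05·(-15.5, 31) = (-1.225, 0.95)
Step 2: at (-1.225, 0.95), ∇E = (-7.75, 13.175) → (-1.225, 0.95) − 0.05·(-7.75, 13.175) = (-0.8375, 0.29125)

(-0.8375, 0.29125)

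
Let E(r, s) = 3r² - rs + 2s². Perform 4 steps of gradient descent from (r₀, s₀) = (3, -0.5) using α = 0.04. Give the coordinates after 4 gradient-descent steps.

(0.97754112, -0.00512512)

∇E = (6r - s, -r + 4s)
Step 1: at (3, -0.5), ∇E = (18.5, -5) → (3, -0.5) − 0.04·(18.5, -5) = (2.26, -0.3)
Step 2: at (2.26, -0.3), ∇E = (13.86, -3.46) → (2.26, -0.3) − 0.04·(13.86, -3.46) = (1.7056, -0.1616)
Step 3: at (1.7056, -0.1616), ∇E = (10.3952, -2.352) → (1.7056, -0.1616) − 0.04·(10.3952, -2.352) = (1.289792, -0.06752)
Step 4: at (1.289792, -0.06752), ∇E = (7.806272, -1.559872) → (1.289792, -0.06752) − 0.04·(7.806272, -1.559872) = (0.97754112, -0.00512512)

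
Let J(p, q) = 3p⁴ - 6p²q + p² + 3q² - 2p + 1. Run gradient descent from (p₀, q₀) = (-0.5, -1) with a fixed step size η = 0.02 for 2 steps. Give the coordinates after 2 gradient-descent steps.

(-0.17338664, -0.737908)

∇J = (12p³ - 12pq + 2p - 2, -6p² + 6q)
Step 1: at (-0.5, -1), ∇J = (-10.5, -7.5) → (-0.5, -1) − 0.02·(-10.5, -7.5) = (-0.29, -0.85)
Step 2: at (-0.29, -0.85), ∇J = (-5.830668, -5.6046) → (-0.29, -0.85) − 0.02·(-5.830668, -5.6046) = (-0.17338664, -0.737908)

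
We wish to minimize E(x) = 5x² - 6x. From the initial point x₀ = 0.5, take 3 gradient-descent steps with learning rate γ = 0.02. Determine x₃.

0.5488

E′(x) = 10x - 6
x₁ = 0.5 − 0.02·(-1) = 0.52
x₂ = 0.52 − 0.02·(-0.8) = 0.536
x₃ = 0.536 − 0.02·(-0.64) = 0.5488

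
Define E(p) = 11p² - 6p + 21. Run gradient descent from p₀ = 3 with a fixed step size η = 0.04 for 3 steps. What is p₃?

E′(p) = 22p - 6
p₁ = 3 − 0.04·60 = 0.6
p₂ = 0.6 − 0.04·7.2 = 0.312
p₃ = 0.312 − 0.04·0.864 = 0.27744

0.27744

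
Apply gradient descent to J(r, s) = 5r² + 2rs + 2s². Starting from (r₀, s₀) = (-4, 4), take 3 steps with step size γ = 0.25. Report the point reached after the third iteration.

∇J = (10r + 2s, 2r + 4s)
Step 1: at (-4, 4), ∇J = (-32, 8) → (-4, 4) − 0.25·(-32, 8) = (4, 2)
Step 2: at (4, 2), ∇J = (44, 16) → (4, 2) − 0.25·(44, 16) = (-7, -2)
Step 3: at (-7, -2), ∇J = (-74, -22) → (-7, -2) − 0.25·(-74, -22) = (11.5, 3.5)

(11.5, 3.5)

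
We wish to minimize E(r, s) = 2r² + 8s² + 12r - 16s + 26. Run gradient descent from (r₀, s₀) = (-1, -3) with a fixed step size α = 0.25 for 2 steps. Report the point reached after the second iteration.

∇E = (4r + 12, 16s - 16)
(r₁, s₁) = (-1, -3) − 0.25·(8, -64) = (-3, 13)
(r₂, s₂) = (-3, 13) − 0.25·(0, 192) = (-3, -35)

(-3, -35)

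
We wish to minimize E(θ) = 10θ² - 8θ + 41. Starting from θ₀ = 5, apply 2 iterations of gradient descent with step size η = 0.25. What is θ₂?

74

E′(θ) = 20θ - 8
Step 1: E′(5) = 92; θ₁ = 5 − 0.25·92 = -18
Step 2: E′(-18) = -368; θ₂ = -18 − 0.25·(-368) = 74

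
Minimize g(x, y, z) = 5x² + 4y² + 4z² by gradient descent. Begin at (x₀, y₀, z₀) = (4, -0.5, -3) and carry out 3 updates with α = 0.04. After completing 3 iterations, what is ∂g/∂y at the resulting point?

∇g = (10x, 8y, 8z)
Step 1: at (4, -0.5, -3), ∇g = (40, -4, -24) → (4, -0.5, -3) − 0.04·(40, -4, -24) = (2.4, -0.34, -2.04)
Step 2: at (2.4, -0.34, -2.04), ∇g = (24, -2.72, -16.32) → (2.4, -0.34, -2.04) − 0.04·(24, -2.72, -16.32) = (1.44, -0.2312, -1.3872)
Step 3: at (1.44, -0.2312, -1.3872), ∇g = (14.4, -1.8496, -11.0976) → (1.44, -0.2312, -1.3872) − 0.04·(14.4, -1.8496, -11.0976) = (0.864, -0.157216, -0.943296)
∂g/∂y at (0.864, -0.157216, -0.943296) = -1.257728

-1.257728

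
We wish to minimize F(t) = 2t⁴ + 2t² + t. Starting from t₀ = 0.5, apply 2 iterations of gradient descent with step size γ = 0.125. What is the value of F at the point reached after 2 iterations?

-0.09326171875

F′(t) = 8t³ + 4t + 1
t₁ = 0.5 − 0.125·4 = 0
t₂ = 0 − 0.125·1 = -0.125
F(-0.125) = -0.09326171875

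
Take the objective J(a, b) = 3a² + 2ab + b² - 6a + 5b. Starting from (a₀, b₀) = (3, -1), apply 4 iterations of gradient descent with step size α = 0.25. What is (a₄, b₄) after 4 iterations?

(2.8125, -4.1875)

∇J = (6a + 2b - 6, 2a + 2b + 5)
(a₁, b₁) = (3, -1) − 0.25·(10, 9) = (0.5, -3.25)
(a₂, b₂) = (0.5, -3.25) − 0.25·(-9.5, -0.5) = (2.875, -3.125)
(a₃, b₃) = (2.875, -3.125) − 0.25·(5, 4.5) = (1.625, -4.25)
(a₄, b₄) = (1.625, -4.25) − 0.25·(-4.75, -0.25) = (2.8125, -4.1875)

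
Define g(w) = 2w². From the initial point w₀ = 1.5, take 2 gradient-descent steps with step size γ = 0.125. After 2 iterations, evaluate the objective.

0.28125

g′(w) = 4w
w₁ = 1.5 − 0.125·6 = 0.75
w₂ = 0.75 − 0.125·3 = 0.375
g(0.375) = 0.28125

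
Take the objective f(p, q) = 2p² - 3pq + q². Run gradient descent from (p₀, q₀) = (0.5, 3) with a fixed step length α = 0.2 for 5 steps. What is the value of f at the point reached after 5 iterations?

-0.829886464

∇f = (4p - 3q, -3p + 2q)
Step 1: at (0.5, 3), ∇f = (-7, 4.5) → (0.5, 3) − 0.2·(-7, 4.5) = (1.9, 2.1)
Step 2: at (1.9, 2.1), ∇f = (1.3, -1.5) → (1.9, 2.1) − 0.2·(1.3, -1.5) = (1.64, 2.4)
Step 3: at (1.64, 2.4), ∇f = (-0.64, -0.12) → (1.64, 2.4) − 0.2·(-0.64, -0.12) = (1.768, 2.424)
Step 4: at (1.768, 2.424), ∇f = (-0.2, -0.456) → (1.768, 2.424) − 0.2·(-0.2, -0.456) = (1.808, 2.5152)
Step 5: at (1.808, 2.5152), ∇f = (-0.3136, -0.3936) → (1.808, 2.5152) − 0.2·(-0.3136, -0.3936) = (1.87072, 2.59392)
f(1.87072, 2.59392) = -0.829886464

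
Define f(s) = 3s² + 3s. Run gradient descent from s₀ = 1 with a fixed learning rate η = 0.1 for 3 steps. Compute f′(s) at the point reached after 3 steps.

f′(s) = 6s + 3
Step 1: f′(1) = 9; s₁ = 1 − 0.1·9 = 0.1
Step 2: f′(0.1) = 3.6; s₂ = 0.1 − 0.1·3.6 = -0.26
Step 3: f′(-0.26) = 1.44; s₃ = -0.26 − 0.1·1.44 = -0.404
f′(s) at (-0.404) = 0.576

0.576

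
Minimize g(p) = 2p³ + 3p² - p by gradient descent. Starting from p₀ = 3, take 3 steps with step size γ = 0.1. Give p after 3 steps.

-85.6487256

g′(p) = 6p² + 6p - 1
Step 1: g′(3) = 71; p₁ = 3 − 0.1·71 = -4.1
Step 2: g′(-4.1) = 75.26; p₂ = -4.1 − 0.1·75.26 = -11.626
Step 3: g′(-11.626) = 740.227256; p₃ = -11.626 − 0.1·740.227256 = -85.6487256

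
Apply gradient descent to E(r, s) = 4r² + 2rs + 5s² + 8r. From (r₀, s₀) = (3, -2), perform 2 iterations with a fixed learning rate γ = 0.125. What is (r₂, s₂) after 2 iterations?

(-0.9375, 0.1875)

∇E = (8r + 2s + 8, 2r + 10s)
Step 1: at (3, -2), ∇E = (28, -14) → (3, -2) − 0.125·(28, -14) = (-0.5, -0.25)
Step 2: at (-0.5, -0.25), ∇E = (3.5, -3.5) → (-0.5, -0.25) − 0.125·(3.5, -3.5) = (-0.9375, 0.1875)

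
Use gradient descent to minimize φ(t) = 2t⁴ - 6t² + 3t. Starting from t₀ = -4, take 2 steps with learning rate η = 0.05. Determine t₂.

-2734.98705

φ′(t) = 8t³ - 12t + 3
Step 1: φ′(-4) = -461; t₁ = -4 − 0.05·(-461) = 19.05
Step 2: φ′(19.05) = 55080.741; t₂ = 19.05 − 0.05·55080.741 = -2734.98705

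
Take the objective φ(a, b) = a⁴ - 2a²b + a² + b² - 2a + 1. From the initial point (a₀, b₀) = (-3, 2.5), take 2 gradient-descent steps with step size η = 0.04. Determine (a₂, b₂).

∇φ = (4a³ - 4ab + 2a - 2, -2a² + 2b)
Step 1: at (-3, 2.5), ∇φ = (-86, -13) → (-3, 2.5) − 0.04·(-86, -13) = (0.44, 3.02)
Step 2: at (0.44, 3.02), ∇φ = (-6.094464, 5.6528) → (0.44, 3.02) − 0.04·(-6.094464, 5.6528) = (0.68377856, 2.793888)

(0.68377856, 2.793888)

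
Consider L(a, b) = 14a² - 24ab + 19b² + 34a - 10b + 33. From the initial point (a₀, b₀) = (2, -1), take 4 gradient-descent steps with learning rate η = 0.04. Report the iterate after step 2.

∇L = (28a - 24b + 34, -24a + 38b - 10)
Step 1: at (2, -1), ∇L = (114, -96) → (2, -1) − 0.04·(114, -96) = (-2.56, 2.84)
Step 2: at (-2.56, 2.84), ∇L = (-105.84, 159.36) → (-2.56, 2.84) − 0.04·(-105.84, 159.36) = (1.6736, -3.5344)

(1.6736, -3.5344)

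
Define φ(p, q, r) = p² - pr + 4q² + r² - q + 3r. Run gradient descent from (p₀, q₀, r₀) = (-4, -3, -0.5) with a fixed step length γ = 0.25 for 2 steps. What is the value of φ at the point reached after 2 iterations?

36.2373046875

∇φ = (2p - r, 8q - 1, -p + 2r + 3)
Step 1: at (-4, -3, -0.5), ∇φ = (-7.5, -25, 6) → (-4, -3, -0.5) − 0.25·(-7.5, -25, 6) = (-2.125, 3.25, -2)
Step 2: at (-2.125, 3.25, -2), ∇φ = (-2.25, 25, 1.125) → (-2.125, 3.25, -2) − 0.25·(-2.25, 25, 1.125) = (-1.5625, -3, -2.28125)
φ(-1.5625, -3, -2.28125) = 36.2373046875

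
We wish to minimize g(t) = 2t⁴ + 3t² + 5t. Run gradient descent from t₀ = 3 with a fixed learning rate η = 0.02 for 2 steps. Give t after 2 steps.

g′(t) = 8t³ + 6t + 5
Step 1: g′(3) = 239; t₁ = 3 − 0.02·239 = -1.78
Step 2: g′(-1.78) = -50.798016; t₂ = -1.78 − 0.02·(-50.798016) = -0.76403968

-0.76403968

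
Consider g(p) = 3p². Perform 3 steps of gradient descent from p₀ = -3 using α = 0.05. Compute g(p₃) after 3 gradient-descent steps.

3.176523

g′(p) = 6p
p₁ = -3 − 0.05·(-18) = -2.1
p₂ = -2.1 − 0.05·(-12.6) = -1.47
p₃ = -1.47 − 0.05·(-8.82) = -1.029
g(-1.029) = 3.176523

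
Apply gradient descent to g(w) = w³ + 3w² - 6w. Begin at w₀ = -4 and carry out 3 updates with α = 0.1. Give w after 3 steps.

g′(w) = 3w² + 6w - 6
Step 1: g′(-4) = 18; w₁ = -4 − 0.1·18 = -5.8
Step 2: g′(-5.8) = 60.12; w₂ = -5.8 − 0.1·60.12 = -11.812
Step 3: g′(-11.812) = 341.698032; w₃ = -11.812 − 0.1·341.698032 = -45.9818032

-45.9818032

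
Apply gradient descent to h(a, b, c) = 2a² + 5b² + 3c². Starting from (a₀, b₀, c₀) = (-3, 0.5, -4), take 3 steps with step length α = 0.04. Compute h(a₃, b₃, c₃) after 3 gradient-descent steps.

∇h = (4a, 10b, 6c)
(a₁, b₁, c₁) = (-3, 0.5, -4) − 0.04·(-12, 5, -24) = (-2.52, 0.3, -3.04)
(a₂, b₂, c₂) = (-2.52, 0.3, -3.04) − 0.04·(-10.08, 3, -18.24) = (-2.1168, 0.18, -2.3104)
(a₃, b₃, c₃) = (-2.1168, 0.18, -2.3104) − 0.04·(-8.4672, 1.8, -13.8624) = (-1.778112, 0.108, -1.755904)
h(-1.778112, 0.108, -1.755904) = 15.631281140736

15.631281140736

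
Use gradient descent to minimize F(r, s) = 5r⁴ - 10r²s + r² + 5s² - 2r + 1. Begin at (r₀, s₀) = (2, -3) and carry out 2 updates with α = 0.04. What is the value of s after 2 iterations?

34.32736

∇F = (20r³ - 20rs + 2r - 2, -10r² + 10s)
Step 1: at (2, -3), ∇F = (282, -70) → (2, -3) − 0.04·(282, -70) = (-9.28, -0.2)
Step 2: at (-9.28, -0.2), ∇F = (-16041.25504, -863.184) → (-9.28, -0.2) − 0.04·(-16041.25504, -863.184) = (632.3702016, 34.32736)
s = 34.32736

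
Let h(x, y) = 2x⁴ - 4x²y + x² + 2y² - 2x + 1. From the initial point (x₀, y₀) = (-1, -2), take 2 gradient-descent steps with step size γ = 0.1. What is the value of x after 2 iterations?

∇h = (8x³ - 8xy + 2x - 2, -4x² + 4y)
Step 1: at (-1, -2), ∇h = (-28, -12) → (-1, -2) − 0.1·(-28, -12) = (1.8, -0.8)
Step 2: at (1.8, -0.8), ∇h = (59.776, -16.16) → (1.8, -0.8) − 0.1·(59.776, -16.16) = (-4.1776, 0.816)
x = -4.1776

-4.1776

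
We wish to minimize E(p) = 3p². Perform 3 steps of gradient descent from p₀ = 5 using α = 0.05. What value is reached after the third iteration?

E′(p) = 6p
p₁ = 5 − 0.05·30 = 3.5
p₂ = 3.5 − 0.05·21 = 2.45
p₃ = 2.45 − 0.05·14.7 = 1.715

1.715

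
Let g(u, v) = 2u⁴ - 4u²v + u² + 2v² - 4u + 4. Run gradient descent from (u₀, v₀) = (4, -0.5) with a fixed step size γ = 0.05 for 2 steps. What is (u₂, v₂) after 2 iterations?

∇g = (8u³ - 8uv + 2u - 4, -4u² + 4v)
(u₁, v₁) = (4, -0.5) − 0.05·(532, -66) = (-22.6, 2.8)
(u₂, v₂) = (-22.6, 2.8) − 0.05·(-91888.368, -2031.84) = (4571.8184, 104.392)

(4571.8184, 104.392)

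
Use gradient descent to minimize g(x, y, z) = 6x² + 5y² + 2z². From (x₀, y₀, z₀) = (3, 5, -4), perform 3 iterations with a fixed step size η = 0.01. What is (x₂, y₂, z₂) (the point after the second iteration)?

(2.3232, 4.05, -3.6864)

∇g = (12x, 10y, 4z)
(x₁, y₁, z₁) = (3, 5, -4) − 0.01·(36, 50, -16) = (2.64, 4.5, -3.84)
(x₂, y₂, z₂) = (2.64, 4.5, -3.84) − 0.01·(31.68, 45, -15.36) = (2.3232, 4.05, -3.6864)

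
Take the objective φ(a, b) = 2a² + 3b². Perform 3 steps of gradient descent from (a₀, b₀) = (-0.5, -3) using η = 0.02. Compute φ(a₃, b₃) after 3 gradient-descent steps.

∇φ = (4a, 6b)
(a₁, b₁) = (-0.5, -3) − 0.02·(-2, -18) = (-0.46, -2.64)
(a₂, b₂) = (-0.46, -2.64) − 0.02·(-1.84, -15.84) = (-0.4232, -2.3232)
(a₃, b₃) = (-0.4232, -2.3232) − 0.02·(-1.6928, -13.9392) = (-0.389344, -2.044416)
φ(-0.389344, -2.044416) = 12.84208784384

12.84208784384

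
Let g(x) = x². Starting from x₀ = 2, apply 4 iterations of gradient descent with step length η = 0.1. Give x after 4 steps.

g′(x) = 2x
Step 1: g′(2) = 4; x₁ = 2 − 0.1·4 = 1.6
Step 2: g′(1.6) = 3.2; x₂ = 1.6 − 0.1·3.2 = 1.28
Step 3: g′(1.28) = 2.56; x₃ = 1.28 − 0.1·2.56 = 1.024
Step 4: g′(1.024) = 2.048; x₄ = 1.024 − 0.1·2.048 = 0.8192

0.8192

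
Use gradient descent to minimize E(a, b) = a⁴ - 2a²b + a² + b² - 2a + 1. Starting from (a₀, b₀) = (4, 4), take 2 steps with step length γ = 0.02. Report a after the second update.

0.09273088

∇E = (4a³ - 4ab + 2a - 2, -2a² + 2b)
Step 1: at (4, 4), ∇E = (198, -24) → (4, 4) − 0.02·(198, -24) = (0.04, 4.48)
Step 2: at (0.04, 4.48), ∇E = (-2.636544, 8.9568) → (0.04, 4.48) − 0.02·(-2.636544, 8.9568) = (0.09273088, 4.300864)
a = 0.09273088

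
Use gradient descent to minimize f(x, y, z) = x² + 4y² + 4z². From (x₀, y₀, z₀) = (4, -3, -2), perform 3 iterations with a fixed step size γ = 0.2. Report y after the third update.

∇f = (2x, 8y, 8z)
(x₁, y₁, z₁) = (4, -3, -2) − 0.2·(8, -24, -16) = (2.4, 1.8, 1.2)
(x₂, y₂, z₂) = (2.4, 1.8, 1.2) − 0.2·(4.8, 14.4, 9.6) = (1.44, -1.08, -0.72)
(x₃, y₃, z₃) = (1.44, -1.08, -0.72) − 0.2·(2.88, -8.64, -5.76) = (0.864, 0.648, 0.432)
y = 0.648

0.648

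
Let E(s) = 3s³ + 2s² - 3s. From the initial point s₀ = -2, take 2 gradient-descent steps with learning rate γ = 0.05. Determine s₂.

E′(s) = 9s² + 4s - 3
Step 1: E′(-2) = 25; s₁ = -2 − 0.05·25 = -3.25
Step 2: E′(-3.25) = 79.0625; s₂ = -3.25 − 0.05·79.0625 = -7.203125

-7.203125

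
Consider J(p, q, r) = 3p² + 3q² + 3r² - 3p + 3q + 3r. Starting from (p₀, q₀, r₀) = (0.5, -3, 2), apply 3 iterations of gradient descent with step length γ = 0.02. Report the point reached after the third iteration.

∇J = (6p - 3, 6q + 3, 6r + 3)
Step 1: at (0.5, -3, 2), ∇J = (0, -15, 15) → (0.5, -3, 2) − 0.02·(0, -15, 15) = (0.5, -2.7, 1.7)
Step 2: at (0.5, -2.7, 1.7), ∇J = (0, -13.2, 13.2) → (0.5, -2.7, 1.7) − 0.02·(0, -13.2, 13.2) = (0.5, -2.436, 1.436)
Step 3: at (0.5, -2.436, 1.436), ∇J = (0, -11.616, 11.616) → (0.5, -2.436, 1.436) − 0.02·(0, -11.616, 11.616) = (0.5, -2.20368, 1.20368)

(0.5, -2.20368, 1.20368)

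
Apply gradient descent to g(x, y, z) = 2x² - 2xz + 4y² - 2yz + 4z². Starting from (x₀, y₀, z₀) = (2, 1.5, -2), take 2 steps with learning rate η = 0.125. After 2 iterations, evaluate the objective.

0.630859375

∇g = (4x - 2z, 8y - 2z, -2x - 2y + 8z)
(x₁, y₁, z₁) = (2, 1.5, -2) − 0.125·(12, 16, -23) = (0.5, -0.5, 0.875)
(x₂, y₂, z₂) = (0.5, -0.5, 0.875) − 0.125·(0.25, -5.75, 7) = (0.46875, 0.21875, 0)
g(0.46875, 0.21875, 0) = 0.630859375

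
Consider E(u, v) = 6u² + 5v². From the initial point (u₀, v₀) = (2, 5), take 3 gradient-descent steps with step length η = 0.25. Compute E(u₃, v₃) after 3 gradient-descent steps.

∇E = (12u, 10v)
Step 1: at (2, 5), ∇E = (24, 50) → (2, 5) − 0.25·(24, 50) = (-4, -7.5)
Step 2: at (-4, -7.5), ∇E = (-48, -75) → (-4, -7.5) − 0.25·(-48, -75) = (8, 11.25)
Step 3: at (8, 11.25), ∇E = (96, 112.5) → (8, 11.25) − 0.25·(96, 112.5) = (-16, -16.875)
E(-16, -16.875) = 2959.828125

2959.828125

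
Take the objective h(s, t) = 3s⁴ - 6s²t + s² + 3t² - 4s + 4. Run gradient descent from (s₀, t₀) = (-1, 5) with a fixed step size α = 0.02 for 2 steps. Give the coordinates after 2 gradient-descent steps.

∇h = (12s³ - 12st + 2s - 4, -6s² + 6t)
Step 1: at (-1, 5), ∇h = (42, 24) → (-1, 5) − 0.02·(42, 24) = (-1.84, 4.52)
Step 2: at (-1.84, 4.52), ∇h = (17.367552, 6.8064) → (-1.84, 4.52) − 0.02·(17.367552, 6.8064) = (-2.18735104, 4.383872)

(-2.18735104, 4.383872)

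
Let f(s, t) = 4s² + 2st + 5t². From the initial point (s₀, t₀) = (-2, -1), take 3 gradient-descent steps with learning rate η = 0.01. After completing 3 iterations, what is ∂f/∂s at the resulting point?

∇f = (8s + 2t, 2s + 10t)
Step 1: at (-2, -1), ∇f = (-18, -14) → (-2, -1) − 0.01·(-18, -14) = (-1.82, -0.86)
Step 2: at (-1.82, -0.86), ∇f = (-16.28, -12.24) → (-1.82, -0.86) − 0.01·(-16.28, -12.24) = (-1.6572, -0.7376)
Step 3: at (-1.6572, -0.7376), ∇f = (-14.7328, -10.6904) → (-1.6572, -0.7376) − 0.01·(-14.7328, -10.6904) = (-1.509872, -0.630696)
∂f/∂s at (-1.509872, -0.630696) = -13.340368

-13.340368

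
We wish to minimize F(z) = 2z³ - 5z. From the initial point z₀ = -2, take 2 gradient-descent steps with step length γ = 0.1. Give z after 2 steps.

F′(z) = 6z² - 5
Step 1: F′(-2) = 19; z₁ = -2 − 0.1·19 = -3.9
Step 2: F′(-3.9) = 86.26; z₂ = -3.9 − 0.1·86.26 = -12.526

-12.526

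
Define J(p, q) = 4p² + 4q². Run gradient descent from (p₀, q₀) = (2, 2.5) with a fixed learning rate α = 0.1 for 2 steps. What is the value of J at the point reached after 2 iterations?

∇J = (8p, 8q)
(p₁, q₁) = (2, 2.5) − 0.1·(16, 20) = (0.4, 0.5)
(p₂, q₂) = (0.4, 0.5) − 0.1·(3.2, 4) = (0.08, 0.1)
J(0.08, 0.1) = 0.0656

0.0656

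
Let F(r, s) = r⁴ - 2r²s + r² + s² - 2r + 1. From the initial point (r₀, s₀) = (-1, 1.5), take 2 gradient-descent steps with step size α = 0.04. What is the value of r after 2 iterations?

∇F = (4r³ - 4rs + 2r - 2, -2r² + 2s)
(r₁, s₁) = (-1, 1.5) − 0.04·(-2, 1) = (-0.92, 1.46)
(r₂, s₂) = (-0.92, 1.46) − 0.04·(-1.581952, 1.2272) = (-0.85672192, 1.410912)
r = -0.85672192

-0.85672192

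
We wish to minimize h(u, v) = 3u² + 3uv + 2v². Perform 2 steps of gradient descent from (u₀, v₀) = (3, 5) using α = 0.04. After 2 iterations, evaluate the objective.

27.689472

∇h = (6u + 3v, 3u + 4v)
Step 1: at (3, 5), ∇h = (33, 29) → (3, 5) − 0.04·(33, 29) = (1.68, 3.84)
Step 2: at (1.68, 3.84), ∇h = (21.6, 20.4) → (1.68, 3.84) − 0.04·(21.6, 20.4) = (0.816, 3.024)
h(0.816, 3.024) = 27.689472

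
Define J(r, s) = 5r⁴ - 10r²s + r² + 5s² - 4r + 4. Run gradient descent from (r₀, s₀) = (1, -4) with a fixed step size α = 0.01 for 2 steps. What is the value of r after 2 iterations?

∇J = (20r³ - 20rs + 2r - 4, -10r² + 10s)
(r₁, s₁) = (1, -4) − 0.01·(98, -50) = (0.02, -3.5)
(r₂, s₂) = (0.02, -3.5) − 0.01·(-2.55984, -35.004) = (0.0455984, -3.14996)
r = 0.0455984

0.0455984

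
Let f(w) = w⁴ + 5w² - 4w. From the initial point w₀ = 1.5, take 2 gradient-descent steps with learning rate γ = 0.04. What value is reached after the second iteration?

f′(w) = 4w³ + 10w - 4
w₁ = 1.5 − 0.04·24.5 = 0.52
w₂ = 0.52 − 0.04·1.762432 = 0.44950272

0.44950272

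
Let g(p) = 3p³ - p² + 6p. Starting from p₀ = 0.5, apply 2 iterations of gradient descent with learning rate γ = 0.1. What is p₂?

g′(p) = 9p² - 2p + 6
p₁ = 0.5 − 0.1·7.25 = -0.225
p₂ = -0.225 − 0.1·6.905625 = -0.9155625

-0.9155625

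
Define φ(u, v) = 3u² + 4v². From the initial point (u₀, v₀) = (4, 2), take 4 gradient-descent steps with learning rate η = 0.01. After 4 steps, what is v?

∇φ = (6u, 8v)
(u₁, v₁) = (4, 2) − 0.01·(24, 16) = (3.76, 1.84)
(u₂, v₂) = (3.76, 1.84) − 0.01·(22.56, 14.72) = (3.5344, 1.6928)
(u₃, v₃) = (3.5344, 1.6928) − 0.01·(21.2064, 13.5424) = (3.322336, 1.557376)
(u₄, v₄) = (3.322336, 1.557376) − 0.01·(19.934016, 12.459008) = (3.12299584, 1.43278592)
v = 1.43278592

1.43278592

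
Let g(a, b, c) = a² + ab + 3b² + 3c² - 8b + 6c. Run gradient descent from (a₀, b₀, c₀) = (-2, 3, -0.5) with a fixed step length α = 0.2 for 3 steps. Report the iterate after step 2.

∇g = (2a + b, a + 6b - 8, 6c + 6)
(a₁, b₁, c₁) = (-2, 3, -0.5) − 0.2·(-1, 8, 3) = (-1.8, 1.4, -1.1)
(a₂, b₂, c₂) = (-1.8, 1.4, -1.1) − 0.2·(-2.2, -1.4, -0.6) = (-1.36, 1.68, -0.98)

(-1.36, 1.68, -0.98)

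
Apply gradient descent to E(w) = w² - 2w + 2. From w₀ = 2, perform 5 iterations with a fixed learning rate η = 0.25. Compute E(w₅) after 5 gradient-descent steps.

E′(w) = 2w - 2
Step 1: E′(2) = 2; w₁ = 2 − 0.25·2 = 1.5
Step 2: E′(1.5) = 1; w₂ = 1.5 − 0.25·1 = 1.25
Step 3: E′(1.25) = 0.5; w₃ = 1.25 − 0.25·0.5 = 1.125
Step 4: E′(1.125) = 0.25; w₄ = 1.125 − 0.25·0.25 = 1.0625
Step 5: E′(1.0625) = 0.125; w₅ = 1.0625 − 0.25·0.125 = 1.03125
E(1.03125) = 1.0009765625

1.0009765625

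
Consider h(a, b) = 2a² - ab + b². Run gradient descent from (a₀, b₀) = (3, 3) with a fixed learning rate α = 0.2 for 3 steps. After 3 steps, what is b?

1.152

∇h = (4a - b, -a + 2b)
(a₁, b₁) = (3, 3) − 0.2·(9, 3) = (1.2, 2.4)
(a₂, b₂) = (1.2, 2.4) − 0.2·(2.4, 3.6) = (0.72, 1.68)
(a₃, b₃) = (0.72, 1.68) − 0.2·(1.2, 2.64) = (0.48, 1.152)
b = 1.152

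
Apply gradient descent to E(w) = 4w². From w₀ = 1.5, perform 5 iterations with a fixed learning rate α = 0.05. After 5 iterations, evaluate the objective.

E′(w) = 8w
Step 1: E′(1.5) = 12; w₁ = 1.5 − 0.05·12 = 0.9
Step 2: E′(0.9) = 7.2; w₂ = 0.9 − 0.05·7.2 = 0.54
Step 3: E′(0.54) = 4.32; w₃ = 0.54 − 0.05·4.32 = 0.324
Step 4: E′(0.324) = 2.592; w₄ = 0.324 − 0.05·2.592 = 0.1944
Step 5: E′(0.1944) = 1.5552; w₅ = 0.1944 − 0.05·1.5552 = 0.11664
E(0.11664) = 0.0544195584

0.0544195584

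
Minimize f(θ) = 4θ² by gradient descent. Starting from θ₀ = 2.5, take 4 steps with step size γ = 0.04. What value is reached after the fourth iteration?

0.5345344

f′(θ) = 8θ
θ₁ = 2.5 − 0.04·20 = 1.7
θ₂ = 1.7 − 0.04·13.6 = 1.156
θ₃ = 1.156 − 0.04·9.248 = 0.78608
θ₄ = 0.78608 − 0.04·6.28864 = 0.5345344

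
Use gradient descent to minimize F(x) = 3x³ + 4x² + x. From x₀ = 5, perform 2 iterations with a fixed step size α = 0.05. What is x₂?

-36.0305

F′(x) = 9x² + 8x + 1
Step 1: F′(5) = 266; x₁ = 5 − 0.05·266 = -8.3
Step 2: F′(-8.3) = 554.61; x₂ = -8.3 − 0.05·554.61 = -36.0305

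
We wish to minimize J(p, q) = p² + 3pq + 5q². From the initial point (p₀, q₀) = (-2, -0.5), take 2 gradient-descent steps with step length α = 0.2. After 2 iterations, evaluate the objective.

14.5904

∇J = (2p + 3q, 3p + 10q)
Step 1: at (-2, -0.5), ∇J = (-5.5, -11) → (-2, -0.5) − 0.2·(-5.5, -11) = (-0.9, 1.7)
Step 2: at (-0.9, 1.7), ∇J = (3.3, 14.3) → (-0.9, 1.7) − 0.2·(3.3, 14.3) = (-1.56, -1.16)
J(-1.56, -1.16) = 14.5904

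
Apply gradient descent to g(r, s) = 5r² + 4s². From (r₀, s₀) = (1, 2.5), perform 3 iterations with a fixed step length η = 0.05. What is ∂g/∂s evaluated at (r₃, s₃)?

∇g = (10r, 8s)
Step 1: at (1, 2.5), ∇g = (10, 20) → (1, 2.5) − 0.05·(10, 20) = (0.5, 1.5)
Step 2: at (0.5, 1.5), ∇g = (5, 12) → (0.5, 1.5) − 0.05·(5, 12) = (0.25, 0.9)
Step 3: at (0.25, 0.9), ∇g = (2.5, 7.2) → (0.25, 0.9) − 0.05·(2.5, 7.2) = (0.125, 0.54)
∂g/∂s at (0.125, 0.54) = 4.32

4.32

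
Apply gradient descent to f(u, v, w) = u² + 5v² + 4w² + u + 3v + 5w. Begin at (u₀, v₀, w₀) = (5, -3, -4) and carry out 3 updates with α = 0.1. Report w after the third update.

-0.652

∇f = (2u + 1, 10v + 3, 8w + 5)
(u₁, v₁, w₁) = (5, -3, -4) − 0.1·(11, -27, -27) = (3.9, -0.3, -1.3)
(u₂, v₂, w₂) = (3.9, -0.3, -1.3) − 0.1·(8.8, 0, -5.4) = (3.02, -0.3, -0.76)
(u₃, v₃, w₃) = (3.02, -0.3, -0.76) − 0.1·(7.04, 0, -1.08) = (2.316, -0.3, -0.652)
w = -0.652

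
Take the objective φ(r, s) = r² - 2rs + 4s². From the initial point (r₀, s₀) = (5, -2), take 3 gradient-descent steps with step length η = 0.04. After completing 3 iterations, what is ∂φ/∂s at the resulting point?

∇φ = (2r - 2s, -2r + 8s)
(r₁, s₁) = (5, -2) − 0.04·(14, -26) = (4.44, -0.96)
(r₂, s₂) = (4.44, -0.96) − 0.04·(10.8, -16.56) = (4.008, -0.2976)
(r₃, s₃) = (4.008, -0.2976) − 0.04·(8.6112, -10.3968) = (3.663552, 0.118272)
∂φ/∂s at (3.663552, 0.118272) = -6.380928

-6.380928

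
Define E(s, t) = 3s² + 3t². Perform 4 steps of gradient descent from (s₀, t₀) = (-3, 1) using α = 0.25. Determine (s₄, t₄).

∇E = (6s, 6t)
Step 1: at (-3, 1), ∇E = (-18, 6) → (-3, 1) − 0.25·(-18, 6) = (1.5, -0.5)
Step 2: at (1.5, -0.5), ∇E = (9, -3) → (1.5, -0.5) − 0.25·(9, -3) = (-0.75, 0.25)
Step 3: at (-0.75, 0.25), ∇E = (-4.5, 1.5) → (-0.75, 0.25) − 0.25·(-4.5, 1.5) = (0.375, -0.125)
Step 4: at (0.375, -0.125), ∇E = (2.25, -0.75) → (0.375, -0.125) − 0.25·(2.25, -0.75) = (-0.1875, 0.0625)

(-0.1875, 0.0625)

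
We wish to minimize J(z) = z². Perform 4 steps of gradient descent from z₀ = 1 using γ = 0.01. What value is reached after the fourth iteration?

J′(z) = 2z
Step 1: J′(1) = 2; z₁ = 1 − 0.01·2 = 0.98
Step 2: J′(0.98) = 1.96; z₂ = 0.98 − 0.01·1.96 = 0.9604
Step 3: J′(0.9604) = 1.9208; z₃ = 0.9604 − 0.01·1.9208 = 0.941192
Step 4: J′(0.941192) = 1.882384; z₄ = 0.941192 − 0.01·1.882384 = 0.92236816

0.92236816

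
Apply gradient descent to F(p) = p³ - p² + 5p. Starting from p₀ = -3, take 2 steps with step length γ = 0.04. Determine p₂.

-7.533248

F′(p) = 3p² - 2p + 5
Step 1: F′(-3) = 38; p₁ = -3 − 0.04·38 = -4.52
Step 2: F′(-4.52) = 75.3312; p₂ = -4.52 − 0.04·75.3312 = -7.533248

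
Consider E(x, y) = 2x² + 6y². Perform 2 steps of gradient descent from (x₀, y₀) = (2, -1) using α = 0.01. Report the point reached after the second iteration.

(1.8432, -0.7744)

∇E = (4x, 12y)
(x₁, y₁) = (2, -1) − 0.01·(8, -12) = (1.92, -0.88)
(x₂, y₂) = (1.92, -0.88) − 0.01·(7.68, -10.56) = (1.8432, -0.7744)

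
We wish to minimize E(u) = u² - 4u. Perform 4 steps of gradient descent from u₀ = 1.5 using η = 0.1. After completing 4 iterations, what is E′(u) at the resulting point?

-0.4096

E′(u) = 2u - 4
Step 1: E′(1.5) = -1; u₁ = 1.5 − 0.1·(-1) = 1.6
Step 2: E′(1.6) = -0.8; u₂ = 1.6 − 0.1·(-0.8) = 1.68
Step 3: E′(1.68) = -0.64; u₃ = 1.68 − 0.1·(-0.64) = 1.744
Step 4: E′(1.744) = -0.512; u₄ = 1.744 − 0.1·(-0.512) = 1.7952
E′(u) at (1.7952) = -0.4096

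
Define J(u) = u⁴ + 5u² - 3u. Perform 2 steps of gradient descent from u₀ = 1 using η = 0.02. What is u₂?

0.64603584

J′(u) = 4u³ + 10u - 3
u₁ = 1 − 0.02·11 = 0.78
u₂ = 0.78 − 0.02·6.698208 = 0.64603584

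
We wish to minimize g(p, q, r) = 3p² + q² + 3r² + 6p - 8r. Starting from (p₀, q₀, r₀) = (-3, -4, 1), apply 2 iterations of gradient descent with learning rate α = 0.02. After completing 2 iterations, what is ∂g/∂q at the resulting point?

-7.3728

∇g = (6p + 6, 2q, 6r - 8)
(p₁, q₁, r₁) = (-3, -4, 1) − 0.02·(-12, -8, -2) = (-2.76, -3.84, 1.04)
(p₂, q₂, r₂) = (-2.76, -3.84, 1.04) − 0.02·(-10.56, -7.68, -1.76) = (-2.5488, -3.6864, 1.0752)
∂g/∂q at (-2.5488, -3.6864, 1.0752) = -7.3728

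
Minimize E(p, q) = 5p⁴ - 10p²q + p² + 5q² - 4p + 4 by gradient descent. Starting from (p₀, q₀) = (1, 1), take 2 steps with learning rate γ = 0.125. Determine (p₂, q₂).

(-0.3203125, 1.703125)

∇E = (20p³ - 20pq + 2p - 4, -10p² + 10q)
(p₁, q₁) = (1, 1) − 0.125·(-2, 0) = (1.25, 1)
(p₂, q₂) = (1.25, 1) − 0.125·(12.5625, -5.625) = (-0.3203125, 1.703125)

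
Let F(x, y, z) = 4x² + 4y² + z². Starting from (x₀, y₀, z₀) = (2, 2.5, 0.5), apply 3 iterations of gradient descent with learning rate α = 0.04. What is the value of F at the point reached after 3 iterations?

4.20515553792

∇F = (8x, 8y, 2z)
(x₁, y₁, z₁) = (2, 2.5, 0.5) − 0.04·(16, 20, 1) = (1.36, 1.7, 0.46)
(x₂, y₂, z₂) = (1.36, 1.7, 0.46) − 0.04·(10.88, 13.6, 0.92) = (0.9248, 1.156, 0.4232)
(x₃, y₃, z₃) = (0.9248, 1.156, 0.4232) − 0.04·(7.3984, 9.248, 0.8464) = (0.628864, 0.78608, 0.389344)
F(0.628864, 0.78608, 0.389344) = 4.20515553792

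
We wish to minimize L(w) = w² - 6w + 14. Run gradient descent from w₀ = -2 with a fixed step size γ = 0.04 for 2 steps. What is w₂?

-1.232

L′(w) = 2w - 6
w₁ = -2 − 0.04·(-10) = -1.6
w₂ = -1.6 − 0.04·(-9.2) = -1.232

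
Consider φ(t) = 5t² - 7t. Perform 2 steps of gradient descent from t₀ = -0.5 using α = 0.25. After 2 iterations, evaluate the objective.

φ′(t) = 10t - 7
t₁ = -0.5 − 0.25·(-12) = 2.5
t₂ = 2.5 − 0.25·18 = -2
φ(-2) = 34

34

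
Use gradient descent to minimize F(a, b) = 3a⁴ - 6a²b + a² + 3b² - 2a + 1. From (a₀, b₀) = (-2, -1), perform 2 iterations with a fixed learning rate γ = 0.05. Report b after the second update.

5.897

∇F = (12a³ - 12ab + 2a - 2, -6a² + 6b)
(a₁, b₁) = (-2, -1) − 0.05·(-126, -30) = (4.3, 0.5)
(a₂, b₂) = (4.3, 0.5) − 0.05·(934.884, -107.94) = (-42.4442, 5.897)
b = 5.897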